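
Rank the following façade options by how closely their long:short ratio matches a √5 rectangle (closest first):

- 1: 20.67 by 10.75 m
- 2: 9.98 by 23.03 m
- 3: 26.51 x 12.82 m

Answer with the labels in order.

Ratios: 1 = 20.67 / 10.75 ≈ 1.923; 2 = 23.03 / 9.98 ≈ 2.308; 3 = 26.51 / 12.82 ≈ 2.068.
|Δ from 2.236|: 1 0.313; 2 0.072; 3 0.168.

2, 3, 1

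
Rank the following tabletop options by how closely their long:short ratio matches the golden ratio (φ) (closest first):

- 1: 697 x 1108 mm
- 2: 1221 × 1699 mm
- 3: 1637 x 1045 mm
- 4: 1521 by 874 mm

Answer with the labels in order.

1, 3, 4, 2

Ratios: 1 = 1108 / 697 ≈ 1.590; 2 = 1699 / 1221 ≈ 1.391; 3 = 1637 / 1045 ≈ 1.567; 4 = 1521 / 874 ≈ 1.740.
|Δ from 1.618|: 1 0.028; 2 0.227; 3 0.051; 4 0.122.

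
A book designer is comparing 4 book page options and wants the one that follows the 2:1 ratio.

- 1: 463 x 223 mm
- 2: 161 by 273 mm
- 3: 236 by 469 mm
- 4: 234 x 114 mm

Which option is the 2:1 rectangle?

Target 2:1 ≈ 2.000.
1: 2.076 (Δ0.076)  2: 1.696 (Δ0.304)  3: 1.987 (Δ0.013)  4: 2.053 (Δ0.053)

3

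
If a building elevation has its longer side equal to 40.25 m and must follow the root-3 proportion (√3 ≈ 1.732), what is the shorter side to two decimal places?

23.24 m

root-3 ≈ 1.73205.
Shorter side = 40.25 ÷ 1.73205 ≈ 23.2384 → 23.24 m.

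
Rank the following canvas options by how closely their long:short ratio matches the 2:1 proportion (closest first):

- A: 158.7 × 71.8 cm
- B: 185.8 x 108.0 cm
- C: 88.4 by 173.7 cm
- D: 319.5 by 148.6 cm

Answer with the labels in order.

C, D, A, B

A: 158.7/71.8 ≈ 2.210 → |2.210 − 2.000| = 0.210
B: 185.8/108.0 ≈ 1.720 → |1.720 − 2.000| = 0.280
C: 173.7/88.4 ≈ 1.965 → |1.965 − 2.000| = 0.035
D: 319.5/148.6 ≈ 2.150 → |2.150 − 2.000| = 0.150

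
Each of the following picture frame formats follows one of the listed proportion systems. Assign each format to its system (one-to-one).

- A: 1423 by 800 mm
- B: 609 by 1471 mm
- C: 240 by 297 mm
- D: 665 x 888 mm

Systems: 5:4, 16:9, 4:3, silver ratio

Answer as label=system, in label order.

A=16:9, B=silver ratio, C=5:4, D=4:3

Ratios: A ≈ 1.779; B ≈ 2.415; C ≈ 1.238; D ≈ 1.335.
Targets: 5:4 ≈ 1.250; 16:9 ≈ 1.778; 4:3 ≈ 1.333; silver ratio ≈ 2.414.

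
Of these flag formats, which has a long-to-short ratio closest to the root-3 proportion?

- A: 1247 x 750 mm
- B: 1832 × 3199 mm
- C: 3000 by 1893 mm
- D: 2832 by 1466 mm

B

Ratios (long/short): A ≈ 1.663; B ≈ 1.746; C ≈ 1.585; D ≈ 1.932.
root-3 ≈ 1.732; option B is nearest (Δ 0.014).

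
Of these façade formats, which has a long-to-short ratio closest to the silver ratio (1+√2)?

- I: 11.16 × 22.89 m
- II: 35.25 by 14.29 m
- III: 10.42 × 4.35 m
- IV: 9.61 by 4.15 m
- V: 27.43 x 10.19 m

Target silver ratio ≈ 2.414.
I: 2.051 (Δ0.363)  II: 2.467 (Δ0.053)  III: 2.395 (Δ0.019)  IV: 2.316 (Δ0.098)  V: 2.692 (Δ0.278)

III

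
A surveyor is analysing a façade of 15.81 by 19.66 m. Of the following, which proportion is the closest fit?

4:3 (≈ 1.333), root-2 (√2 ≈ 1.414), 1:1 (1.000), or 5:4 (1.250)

5:4

19.66/15.81 ≈ 1.244. Nearest candidates are 5:4 (1.250, off by 0.006) and 4:3 (1.333, off by 0.089).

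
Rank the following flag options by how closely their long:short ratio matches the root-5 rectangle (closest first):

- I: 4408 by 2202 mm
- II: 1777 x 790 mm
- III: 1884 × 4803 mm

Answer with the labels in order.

II, I, III

I: 4408/2202 ≈ 2.002 → |2.002 − 2.236| = 0.234
II: 1777/790 ≈ 2.249 → |2.249 − 2.236| = 0.013
III: 4803/1884 ≈ 2.549 → |2.549 − 2.236| = 0.313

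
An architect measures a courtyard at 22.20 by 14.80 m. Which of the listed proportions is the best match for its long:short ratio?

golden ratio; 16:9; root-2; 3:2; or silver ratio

Ratio = 22.20 / 14.80 ≈ 1.500.
Distances: golden ratio 1.618 (Δ 0.118); 16:9 1.778 (Δ 0.278); root-2 1.414 (Δ 0.086); 3:2 1.500 (Δ 0.000); silver ratio 2.414 (Δ 0.914).

3:2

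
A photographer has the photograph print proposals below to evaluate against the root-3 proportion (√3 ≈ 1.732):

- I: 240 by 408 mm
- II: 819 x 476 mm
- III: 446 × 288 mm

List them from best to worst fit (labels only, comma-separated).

Ratios: I = 408 / 240 ≈ 1.700; II = 819 / 476 ≈ 1.721; III = 446 / 288 ≈ 1.549.
|Δ from 1.732|: I 0.032; II 0.011; III 0.183.

II, I, III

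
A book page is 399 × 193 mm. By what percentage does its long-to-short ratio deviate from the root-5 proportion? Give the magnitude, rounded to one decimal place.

Ratio = 399 / 193 ≈ 2.0674.
Ideal root-5 ≈ 2.2361. |2.0674 − 2.2361| / 2.2361 ≈ 7.54% → 7.5%.

7.5%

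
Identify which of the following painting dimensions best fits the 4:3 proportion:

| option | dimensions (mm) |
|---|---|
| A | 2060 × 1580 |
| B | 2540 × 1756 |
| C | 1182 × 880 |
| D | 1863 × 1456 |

C

Target 4:3 ≈ 1.333.
A: 1.304 (Δ0.029)  B: 1.446 (Δ0.113)  C: 1.343 (Δ0.010)  D: 1.280 (Δ0.053)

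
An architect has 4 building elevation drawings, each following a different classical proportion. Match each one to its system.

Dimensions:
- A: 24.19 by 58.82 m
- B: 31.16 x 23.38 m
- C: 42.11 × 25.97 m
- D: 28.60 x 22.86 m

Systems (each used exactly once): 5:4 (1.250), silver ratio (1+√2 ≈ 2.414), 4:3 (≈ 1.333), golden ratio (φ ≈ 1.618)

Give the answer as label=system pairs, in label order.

A = 58.82/24.19 ≈ 2.432 → silver ratio (2.414)
B = 31.16/23.38 ≈ 1.333 → 4:3 (1.333)
C = 42.11/25.97 ≈ 1.621 → golden ratio (1.618)
D = 28.60/22.86 ≈ 1.251 → 5:4 (1.250)

A=silver ratio, B=4:3, C=golden ratio, D=5:4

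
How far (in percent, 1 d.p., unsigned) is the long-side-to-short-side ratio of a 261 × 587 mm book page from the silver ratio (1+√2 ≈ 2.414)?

6.8%

Ratio = 587 / 261 ≈ 2.2490.
Ideal silver ratio ≈ 2.4142. |2.2490 − 2.4142| / 2.4142 ≈ 6.84% → 6.8%.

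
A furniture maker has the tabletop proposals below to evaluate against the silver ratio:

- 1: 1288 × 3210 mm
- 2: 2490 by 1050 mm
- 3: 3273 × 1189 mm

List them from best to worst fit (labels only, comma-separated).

2, 1, 3

1: 3210/1288 ≈ 2.492 → |2.492 − 2.414| = 0.078
2: 2490/1050 ≈ 2.371 → |2.371 − 2.414| = 0.043
3: 3273/1189 ≈ 2.753 → |2.753 − 2.414| = 0.339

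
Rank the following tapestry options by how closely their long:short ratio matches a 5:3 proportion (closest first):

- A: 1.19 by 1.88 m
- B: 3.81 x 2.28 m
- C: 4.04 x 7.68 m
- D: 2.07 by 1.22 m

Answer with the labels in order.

Ratios: A = 1.88 / 1.19 ≈ 1.580; B = 3.81 / 2.28 ≈ 1.671; C = 7.68 / 4.04 ≈ 1.901; D = 2.07 / 1.22 ≈ 1.697.
|Δ from 1.667|: A 0.087; B 0.004; C 0.234; D 0.030.

B, D, A, C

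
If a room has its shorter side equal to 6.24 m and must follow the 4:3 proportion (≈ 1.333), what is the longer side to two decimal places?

4:3 ≈ 1.33333.
Longer side = 6.24 × 1.33333 ≈ 8.3200 → 8.32 m.

8.32 m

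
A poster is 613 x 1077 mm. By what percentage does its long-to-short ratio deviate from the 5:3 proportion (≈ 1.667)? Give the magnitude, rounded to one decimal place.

5.4%

Ratio = 1077 / 613 ≈ 1.7569.
Ideal 5:3 ≈ 1.6667. |1.7569 − 1.6667| / 1.6667 ≈ 5.41% → 5.4%.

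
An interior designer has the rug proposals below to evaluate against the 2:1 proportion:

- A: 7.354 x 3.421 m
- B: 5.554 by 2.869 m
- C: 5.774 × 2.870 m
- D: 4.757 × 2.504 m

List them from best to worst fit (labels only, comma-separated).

C, B, D, A

Ratios: A = 7.354 / 3.421 ≈ 2.150; B = 5.554 / 2.869 ≈ 1.936; C = 5.774 / 2.870 ≈ 2.012; D = 4.757 / 2.504 ≈ 1.900.
|Δ from 2.000|: A 0.150; B 0.064; C 0.012; D 0.100.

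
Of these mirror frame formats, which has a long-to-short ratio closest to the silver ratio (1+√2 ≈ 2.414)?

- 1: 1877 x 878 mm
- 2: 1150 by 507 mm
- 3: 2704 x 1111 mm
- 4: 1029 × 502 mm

Target silver ratio ≈ 2.414.
1: 2.138 (Δ0.276)  2: 2.268 (Δ0.146)  3: 2.434 (Δ0.020)  4: 2.050 (Δ0.364)

3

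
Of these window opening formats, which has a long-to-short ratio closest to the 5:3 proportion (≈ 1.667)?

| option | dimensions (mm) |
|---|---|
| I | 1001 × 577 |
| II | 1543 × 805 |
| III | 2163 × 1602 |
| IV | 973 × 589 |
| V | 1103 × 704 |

Ratios (long/short): I ≈ 1.735; II ≈ 1.917; III ≈ 1.350; IV ≈ 1.652; V ≈ 1.567.
5:3 ≈ 1.667; option IV is nearest (Δ 0.015).

IV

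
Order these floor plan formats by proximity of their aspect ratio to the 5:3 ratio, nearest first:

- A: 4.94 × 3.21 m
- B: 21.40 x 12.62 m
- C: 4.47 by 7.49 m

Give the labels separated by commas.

Ratios: A = 4.94 / 3.21 ≈ 1.539; B = 21.40 / 12.62 ≈ 1.696; C = 7.49 / 4.47 ≈ 1.676.
|Δ from 1.667|: A 0.128; B 0.029; C 0.009.

C, B, A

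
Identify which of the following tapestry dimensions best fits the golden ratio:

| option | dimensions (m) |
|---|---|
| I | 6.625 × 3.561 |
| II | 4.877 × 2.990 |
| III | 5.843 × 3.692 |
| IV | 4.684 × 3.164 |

II

Target golden ratio ≈ 1.618.
I: 1.860 (Δ0.242)  II: 1.631 (Δ0.013)  III: 1.583 (Δ0.035)  IV: 1.480 (Δ0.138)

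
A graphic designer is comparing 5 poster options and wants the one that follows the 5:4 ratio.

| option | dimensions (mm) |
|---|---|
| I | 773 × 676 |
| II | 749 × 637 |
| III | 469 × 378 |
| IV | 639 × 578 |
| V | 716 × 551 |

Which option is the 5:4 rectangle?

III

Ratios (long/short): I ≈ 1.143; II ≈ 1.176; III ≈ 1.241; IV ≈ 1.106; V ≈ 1.299.
5:4 ≈ 1.250; option III is nearest (Δ 0.009).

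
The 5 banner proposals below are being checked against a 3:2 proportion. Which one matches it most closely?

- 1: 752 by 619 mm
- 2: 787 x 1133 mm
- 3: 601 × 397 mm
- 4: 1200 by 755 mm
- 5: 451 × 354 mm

3

Ratios (long/short): 1 ≈ 1.215; 2 ≈ 1.440; 3 ≈ 1.514; 4 ≈ 1.589; 5 ≈ 1.274.
3:2 ≈ 1.500; option 3 is nearest (Δ 0.014).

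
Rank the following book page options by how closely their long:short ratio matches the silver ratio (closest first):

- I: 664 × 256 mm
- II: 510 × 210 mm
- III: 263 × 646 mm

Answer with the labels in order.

Ratios: I = 664 / 256 ≈ 2.594; II = 510 / 210 ≈ 2.429; III = 646 / 263 ≈ 2.456.
|Δ from 2.414|: I 0.180; II 0.015; III 0.042.

II, III, I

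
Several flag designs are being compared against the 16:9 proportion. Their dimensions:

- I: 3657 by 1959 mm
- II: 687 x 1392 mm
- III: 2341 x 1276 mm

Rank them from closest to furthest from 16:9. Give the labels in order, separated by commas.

Ratios: I = 3657 / 1959 ≈ 1.867; II = 1392 / 687 ≈ 2.026; III = 2341 / 1276 ≈ 1.835.
|Δ from 1.778|: I 0.089; II 0.248; III 0.057.

III, I, II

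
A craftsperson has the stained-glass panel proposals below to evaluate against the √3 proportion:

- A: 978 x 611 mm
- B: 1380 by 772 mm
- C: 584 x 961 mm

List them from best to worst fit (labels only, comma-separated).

Ratios: A = 978 / 611 ≈ 1.601; B = 1380 / 772 ≈ 1.788; C = 961 / 584 ≈ 1.646.
|Δ from 1.732|: A 0.131; B 0.056; C 0.086.

B, C, A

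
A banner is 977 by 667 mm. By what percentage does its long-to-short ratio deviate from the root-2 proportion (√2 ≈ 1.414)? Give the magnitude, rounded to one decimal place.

Ratio = 977 / 667 ≈ 1.4648.
Ideal root-2 ≈ 1.4142. |1.4648 − 1.4142| / 1.4142 ≈ 3.58% → 3.6%.

3.6%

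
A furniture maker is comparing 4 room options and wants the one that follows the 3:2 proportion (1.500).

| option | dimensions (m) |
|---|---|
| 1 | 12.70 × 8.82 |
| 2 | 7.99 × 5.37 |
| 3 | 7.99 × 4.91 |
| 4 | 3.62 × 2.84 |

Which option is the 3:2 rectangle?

2

Target 3:2 ≈ 1.500.
1: 1.440 (Δ0.060)  2: 1.488 (Δ0.012)  3: 1.627 (Δ0.127)  4: 1.275 (Δ0.225)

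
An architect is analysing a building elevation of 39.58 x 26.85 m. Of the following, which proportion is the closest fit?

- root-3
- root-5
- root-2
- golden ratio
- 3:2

Ratio = 39.58 / 26.85 ≈ 1.474.
Distances: root-3 1.732 (Δ 0.258); root-5 2.236 (Δ 0.762); root-2 1.414 (Δ 0.060); golden ratio 1.618 (Δ 0.144); 3:2 1.500 (Δ 0.026).

3:2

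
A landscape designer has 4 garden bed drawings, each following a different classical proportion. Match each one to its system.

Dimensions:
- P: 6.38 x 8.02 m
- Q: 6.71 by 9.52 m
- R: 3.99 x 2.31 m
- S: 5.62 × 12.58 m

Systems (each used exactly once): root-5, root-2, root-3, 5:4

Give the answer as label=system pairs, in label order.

P=5:4, Q=root-2, R=root-3, S=root-5

P = 8.02/6.38 ≈ 1.257 → 5:4 (1.250)
Q = 9.52/6.71 ≈ 1.419 → root-2 (1.414)
R = 3.99/2.31 ≈ 1.727 → root-3 (1.732)
S = 12.58/5.62 ≈ 2.238 → root-5 (2.236)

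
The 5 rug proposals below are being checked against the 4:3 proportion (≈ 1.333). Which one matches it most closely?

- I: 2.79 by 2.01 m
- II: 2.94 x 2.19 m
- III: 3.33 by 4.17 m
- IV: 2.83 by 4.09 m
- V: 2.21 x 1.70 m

II

Target 4:3 ≈ 1.333.
I: 1.388 (Δ0.055)  II: 1.342 (Δ0.009)  III: 1.252 (Δ0.081)  IV: 1.445 (Δ0.112)  V: 1.300 (Δ0.033)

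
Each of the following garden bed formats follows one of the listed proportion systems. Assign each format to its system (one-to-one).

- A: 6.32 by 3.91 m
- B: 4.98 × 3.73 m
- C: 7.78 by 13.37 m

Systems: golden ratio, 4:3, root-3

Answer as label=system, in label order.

A=golden ratio, B=4:3, C=root-3

A = 6.32/3.91 ≈ 1.616 → golden ratio (1.618)
B = 4.98/3.73 ≈ 1.335 → 4:3 (1.333)
C = 13.37/7.78 ≈ 1.719 → root-3 (1.732)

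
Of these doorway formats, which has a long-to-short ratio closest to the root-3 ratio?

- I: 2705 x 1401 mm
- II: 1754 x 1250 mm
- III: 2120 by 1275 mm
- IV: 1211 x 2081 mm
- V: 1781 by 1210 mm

Target root-3 ≈ 1.732.
I: 1.931 (Δ0.199)  II: 1.403 (Δ0.329)  III: 1.663 (Δ0.069)  IV: 1.718 (Δ0.014)  V: 1.472 (Δ0.260)

IV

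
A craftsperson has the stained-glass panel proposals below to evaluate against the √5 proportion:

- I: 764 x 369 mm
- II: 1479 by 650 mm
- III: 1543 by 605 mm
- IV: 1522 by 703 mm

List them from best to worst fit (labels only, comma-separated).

I: 764/369 ≈ 2.070 → |2.070 − 2.236| = 0.166
II: 1479/650 ≈ 2.275 → |2.275 − 2.236| = 0.039
III: 1543/605 ≈ 2.550 → |2.550 − 2.236| = 0.314
IV: 1522/703 ≈ 2.165 → |2.165 − 2.236| = 0.071

II, IV, I, III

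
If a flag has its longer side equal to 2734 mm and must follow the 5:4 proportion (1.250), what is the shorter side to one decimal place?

2187.2 mm

5:4 = 1.25000.
Shorter side = 2734 ÷ 1.25000 ≈ 2187.200 → 2187.2 mm.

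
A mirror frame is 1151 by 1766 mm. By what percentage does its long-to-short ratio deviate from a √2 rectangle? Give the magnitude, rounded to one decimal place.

Ratio = 1766 / 1151 ≈ 1.5343.
Ideal root-2 ≈ 1.4142. |1.5343 − 1.4142| / 1.4142 ≈ 8.49% → 8.5%.

8.5%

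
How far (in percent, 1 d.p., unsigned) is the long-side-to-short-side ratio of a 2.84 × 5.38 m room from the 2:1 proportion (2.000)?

Ratio = 5.38 / 2.84 ≈ 1.8944.
Ideal 2:1 = 2.0000. |1.8944 − 2.0000| / 2.0000 ≈ 5.28% → 5.3%.

5.3%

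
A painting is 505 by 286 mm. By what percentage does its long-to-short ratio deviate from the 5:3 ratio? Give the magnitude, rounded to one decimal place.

5.9%

Ratio = 505 / 286 ≈ 1.7657.
Ideal 5:3 ≈ 1.6667. |1.7657 − 1.6667| / 1.6667 ≈ 5.94% → 5.9%.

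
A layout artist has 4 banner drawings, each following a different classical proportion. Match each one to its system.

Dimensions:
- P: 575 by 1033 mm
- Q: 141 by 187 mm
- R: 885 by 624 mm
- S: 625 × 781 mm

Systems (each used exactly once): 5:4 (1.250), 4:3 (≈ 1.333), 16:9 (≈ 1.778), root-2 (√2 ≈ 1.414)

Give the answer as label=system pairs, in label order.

P = 1033/575 ≈ 1.797 → 16:9 (1.778)
Q = 187/141 ≈ 1.326 → 4:3 (1.333)
R = 885/624 ≈ 1.418 → root-2 (1.414)
S = 781/625 ≈ 1.250 → 5:4 (1.250)

P=16:9, Q=4:3, R=root-2, S=5:4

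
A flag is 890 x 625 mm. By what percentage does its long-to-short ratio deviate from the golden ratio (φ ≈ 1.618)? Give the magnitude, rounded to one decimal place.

12.0%

Ratio = 890 / 625 ≈ 1.4240.
Ideal golden ratio ≈ 1.6180. |1.4240 − 1.6180| / 1.6180 ≈ 11.99% → 12.0%.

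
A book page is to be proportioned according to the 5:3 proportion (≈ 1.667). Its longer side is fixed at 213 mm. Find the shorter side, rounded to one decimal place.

5:3 ≈ 1.66667.
Shorter side = 213 ÷ 1.66667 ≈ 127.800 → 127.8 mm.

127.8 mm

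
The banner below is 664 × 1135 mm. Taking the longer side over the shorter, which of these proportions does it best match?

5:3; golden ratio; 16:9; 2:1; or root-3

Ratio = 1135 / 664 ≈ 1.709.
Distances: 5:3 1.667 (Δ 0.042); golden ratio 1.618 (Δ 0.091); 16:9 1.778 (Δ 0.069); 2:1 2.000 (Δ 0.291); root-3 1.732 (Δ 0.023).

root-3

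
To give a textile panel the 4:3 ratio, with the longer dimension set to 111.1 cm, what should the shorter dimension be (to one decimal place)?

4:3 ≈ 1.33333.
Shorter side = 111.1 ÷ 1.33333 ≈ 83.325 → 83.3 cm.

83.3 cm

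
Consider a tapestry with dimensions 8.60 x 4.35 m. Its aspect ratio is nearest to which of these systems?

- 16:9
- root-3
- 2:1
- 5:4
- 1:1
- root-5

Ratio = 8.60 / 4.35 ≈ 1.977.
Distances: 16:9 1.778 (Δ 0.199); root-3 1.732 (Δ 0.245); 2:1 2.000 (Δ 0.023); 5:4 1.250 (Δ 0.727); 1:1 1.000 (Δ 0.977); root-5 2.236 (Δ 0.259).

2:1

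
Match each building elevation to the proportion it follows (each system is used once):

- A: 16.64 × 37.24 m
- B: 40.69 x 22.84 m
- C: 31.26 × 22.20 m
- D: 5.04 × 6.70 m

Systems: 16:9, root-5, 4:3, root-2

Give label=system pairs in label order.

Ratios: A ≈ 2.238; B ≈ 1.782; C ≈ 1.408; D ≈ 1.329.
Targets: 16:9 ≈ 1.778; root-5 ≈ 2.236; 4:3 ≈ 1.333; root-2 ≈ 1.414.

A=root-5, B=16:9, C=root-2, D=4:3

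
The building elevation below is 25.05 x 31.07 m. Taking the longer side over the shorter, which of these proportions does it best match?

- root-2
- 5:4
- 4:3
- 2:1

Ratio = 31.07 / 25.05 ≈ 1.240.
Distances: root-2 1.414 (Δ 0.174); 5:4 1.250 (Δ 0.010); 4:3 1.333 (Δ 0.093); 2:1 2.000 (Δ 0.760).

5:4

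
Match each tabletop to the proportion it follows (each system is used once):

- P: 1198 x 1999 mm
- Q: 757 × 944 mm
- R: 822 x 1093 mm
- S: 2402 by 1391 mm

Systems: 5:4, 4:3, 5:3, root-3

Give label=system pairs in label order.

P = 1999/1198 ≈ 1.669 → 5:3 (1.667)
Q = 944/757 ≈ 1.247 → 5:4 (1.250)
R = 1093/822 ≈ 1.330 → 4:3 (1.333)
S = 2402/1391 ≈ 1.727 → root-3 (1.732)

P=5:3, Q=5:4, R=4:3, S=root-3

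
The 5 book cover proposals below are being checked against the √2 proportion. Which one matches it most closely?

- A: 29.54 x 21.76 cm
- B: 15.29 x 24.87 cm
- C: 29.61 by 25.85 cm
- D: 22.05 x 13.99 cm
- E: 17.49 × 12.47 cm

Target root-2 ≈ 1.414.
A: 1.358 (Δ0.056)  B: 1.627 (Δ0.213)  C: 1.145 (Δ0.269)  D: 1.576 (Δ0.162)  E: 1.403 (Δ0.011)

E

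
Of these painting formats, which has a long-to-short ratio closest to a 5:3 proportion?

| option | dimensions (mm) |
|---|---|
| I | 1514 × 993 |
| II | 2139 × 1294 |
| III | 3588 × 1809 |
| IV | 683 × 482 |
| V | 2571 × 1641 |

Ratios (long/short): I ≈ 1.525; II ≈ 1.653; III ≈ 1.983; IV ≈ 1.417; V ≈ 1.567.
5:3 ≈ 1.667; option II is nearest (Δ 0.014).

II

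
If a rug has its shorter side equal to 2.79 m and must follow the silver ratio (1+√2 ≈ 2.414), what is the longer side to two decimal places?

6.74 m

silver ratio ≈ 2.41421.
Longer side = 2.79 × 2.41421 ≈ 6.7356 → 6.74 m.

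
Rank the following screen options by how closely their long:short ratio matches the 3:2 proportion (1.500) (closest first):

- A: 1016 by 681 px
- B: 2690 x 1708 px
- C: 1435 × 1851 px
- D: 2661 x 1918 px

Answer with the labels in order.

A, B, D, C

Ratios: A = 1016 / 681 ≈ 1.492; B = 2690 / 1708 ≈ 1.575; C = 1851 / 1435 ≈ 1.290; D = 2661 / 1918 ≈ 1.387.
|Δ from 1.500|: A 0.008; B 0.075; C 0.210; D 0.113.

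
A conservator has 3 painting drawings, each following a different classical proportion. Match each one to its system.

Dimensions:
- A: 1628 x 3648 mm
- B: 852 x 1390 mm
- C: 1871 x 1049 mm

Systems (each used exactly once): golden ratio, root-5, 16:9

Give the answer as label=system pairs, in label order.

A = 3648/1628 ≈ 2.241 → root-5 (2.236)
B = 1390/852 ≈ 1.631 → golden ratio (1.618)
C = 1871/1049 ≈ 1.784 → 16:9 (1.778)

A=root-5, B=golden ratio, C=16:9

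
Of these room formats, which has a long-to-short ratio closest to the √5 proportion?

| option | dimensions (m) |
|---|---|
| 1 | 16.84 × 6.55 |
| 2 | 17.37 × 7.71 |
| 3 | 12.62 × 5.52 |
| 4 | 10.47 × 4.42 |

2

Ratios (long/short): 1 ≈ 2.571; 2 ≈ 2.253; 3 ≈ 2.286; 4 ≈ 2.369.
root-5 ≈ 2.236; option 2 is nearest (Δ 0.017).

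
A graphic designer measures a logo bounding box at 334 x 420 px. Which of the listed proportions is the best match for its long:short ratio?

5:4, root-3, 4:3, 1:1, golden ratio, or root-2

5:4

420/334 ≈ 1.257. Nearest candidates are 5:4 (1.250, off by 0.007) and 4:3 (1.333, off by 0.076).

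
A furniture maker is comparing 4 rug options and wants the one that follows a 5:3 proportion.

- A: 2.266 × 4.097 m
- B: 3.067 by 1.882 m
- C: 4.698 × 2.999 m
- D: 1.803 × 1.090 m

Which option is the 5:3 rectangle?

D

Target 5:3 ≈ 1.667.
A: 1.808 (Δ0.141)  B: 1.630 (Δ0.037)  C: 1.567 (Δ0.100)  D: 1.654 (Δ0.013)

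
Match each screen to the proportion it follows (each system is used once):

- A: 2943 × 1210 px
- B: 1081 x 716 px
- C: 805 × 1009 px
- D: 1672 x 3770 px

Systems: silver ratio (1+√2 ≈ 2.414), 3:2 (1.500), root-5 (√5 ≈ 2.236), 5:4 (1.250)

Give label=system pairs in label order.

Ratios: A ≈ 2.432; B ≈ 1.510; C ≈ 1.253; D ≈ 2.255.
Targets: silver ratio ≈ 2.414; 3:2 ≈ 1.500; root-5 ≈ 2.236; 5:4 ≈ 1.250.

A=silver ratio, B=3:2, C=5:4, D=root-5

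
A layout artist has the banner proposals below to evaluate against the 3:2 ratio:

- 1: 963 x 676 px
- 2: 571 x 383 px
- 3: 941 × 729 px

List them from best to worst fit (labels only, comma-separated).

Ratios: 1 = 963 / 676 ≈ 1.425; 2 = 571 / 383 ≈ 1.491; 3 = 941 / 729 ≈ 1.291.
|Δ from 1.500|: 1 0.075; 2 0.009; 3 0.209.

2, 1, 3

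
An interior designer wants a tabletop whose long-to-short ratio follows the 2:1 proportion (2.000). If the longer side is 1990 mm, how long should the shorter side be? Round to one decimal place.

995.0 mm

2:1 = 2.00000.
Shorter side = 1990 ÷ 2.00000 ≈ 995.000 → 995.0 mm.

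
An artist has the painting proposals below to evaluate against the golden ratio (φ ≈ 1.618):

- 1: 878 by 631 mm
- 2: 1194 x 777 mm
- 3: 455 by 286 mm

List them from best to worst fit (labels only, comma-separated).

3, 2, 1

Ratios: 1 = 878 / 631 ≈ 1.391; 2 = 1194 / 777 ≈ 1.537; 3 = 455 / 286 ≈ 1.591.
|Δ from 1.618|: 1 0.227; 2 0.081; 3 0.027.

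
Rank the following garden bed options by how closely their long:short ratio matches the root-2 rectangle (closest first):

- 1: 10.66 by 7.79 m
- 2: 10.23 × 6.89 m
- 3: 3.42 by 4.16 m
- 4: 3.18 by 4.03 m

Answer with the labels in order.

1, 2, 4, 3

1: 10.66/7.79 ≈ 1.368 → |1.368 − 1.414| = 0.046
2: 10.23/6.89 ≈ 1.485 → |1.485 − 1.414| = 0.071
3: 4.16/3.42 ≈ 1.216 → |1.216 − 1.414| = 0.198
4: 4.03/3.18 ≈ 1.267 → |1.267 − 1.414| = 0.147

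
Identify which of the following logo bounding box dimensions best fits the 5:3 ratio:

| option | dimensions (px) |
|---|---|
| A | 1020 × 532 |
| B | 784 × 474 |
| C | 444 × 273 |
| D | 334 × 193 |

Ratios (long/short): A ≈ 1.917; B ≈ 1.654; C ≈ 1.626; D ≈ 1.731.
5:3 ≈ 1.667; option B is nearest (Δ 0.013).

B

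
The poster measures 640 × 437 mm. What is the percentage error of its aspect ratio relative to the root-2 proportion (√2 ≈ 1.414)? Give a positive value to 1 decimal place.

3.6%

Ratio = 640 / 437 ≈ 1.4645.
Ideal root-2 ≈ 1.4142. |1.4645 − 1.4142| / 1.4142 ≈ 3.56% → 3.6%.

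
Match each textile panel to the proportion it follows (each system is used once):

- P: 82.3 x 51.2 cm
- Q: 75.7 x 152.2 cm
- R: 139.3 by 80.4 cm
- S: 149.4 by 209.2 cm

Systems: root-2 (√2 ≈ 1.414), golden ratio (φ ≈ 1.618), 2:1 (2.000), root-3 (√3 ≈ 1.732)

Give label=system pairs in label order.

Ratios: P ≈ 1.607; Q ≈ 2.011; R ≈ 1.733; S ≈ 1.400.
Targets: root-2 ≈ 1.414; golden ratio ≈ 1.618; 2:1 ≈ 2.000; root-3 ≈ 1.732.

P=golden ratio, Q=2:1, R=root-3, S=root-2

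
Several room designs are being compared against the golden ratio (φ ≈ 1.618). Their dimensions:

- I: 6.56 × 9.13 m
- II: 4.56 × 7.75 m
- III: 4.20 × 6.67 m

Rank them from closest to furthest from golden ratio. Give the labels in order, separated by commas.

Ratios: I = 9.13 / 6.56 ≈ 1.392; II = 7.75 / 4.56 ≈ 1.700; III = 6.67 / 4.20 ≈ 1.588.
|Δ from 1.618|: I 0.226; II 0.082; III 0.030.

III, II, I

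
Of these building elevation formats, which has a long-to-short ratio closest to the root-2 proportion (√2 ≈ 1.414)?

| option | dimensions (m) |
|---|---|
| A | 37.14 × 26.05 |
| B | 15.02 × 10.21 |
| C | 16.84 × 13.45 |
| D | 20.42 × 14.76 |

A

Ratios (long/short): A ≈ 1.426; B ≈ 1.471; C ≈ 1.252; D ≈ 1.383.
root-2 ≈ 1.414; option A is nearest (Δ 0.012).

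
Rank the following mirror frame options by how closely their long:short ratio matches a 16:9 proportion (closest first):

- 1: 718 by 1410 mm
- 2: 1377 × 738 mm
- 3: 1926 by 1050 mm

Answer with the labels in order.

1: 1410/718 ≈ 1.964 → |1.964 − 1.778| = 0.186
2: 1377/738 ≈ 1.866 → |1.866 − 1.778| = 0.088
3: 1926/1050 ≈ 1.834 → |1.834 − 1.778| = 0.056

3, 2, 1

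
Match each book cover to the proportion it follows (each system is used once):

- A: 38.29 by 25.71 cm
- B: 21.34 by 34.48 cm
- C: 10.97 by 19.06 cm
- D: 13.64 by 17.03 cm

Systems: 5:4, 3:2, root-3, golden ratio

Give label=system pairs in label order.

A=3:2, B=golden ratio, C=root-3, D=5:4

Ratios: A ≈ 1.489; B ≈ 1.616; C ≈ 1.737; D ≈ 1.249.
Targets: 5:4 ≈ 1.250; 3:2 ≈ 1.500; root-3 ≈ 1.732; golden ratio ≈ 1.618.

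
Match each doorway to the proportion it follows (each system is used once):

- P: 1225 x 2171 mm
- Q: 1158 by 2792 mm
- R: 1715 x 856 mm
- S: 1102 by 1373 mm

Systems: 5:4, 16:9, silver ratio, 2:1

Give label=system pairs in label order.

P=16:9, Q=silver ratio, R=2:1, S=5:4

P = 2171/1225 ≈ 1.772 → 16:9 (1.778)
Q = 2792/1158 ≈ 2.411 → silver ratio (2.414)
R = 1715/856 ≈ 2.004 → 2:1 (2.000)
S = 1373/1102 ≈ 1.246 → 5:4 (1.250)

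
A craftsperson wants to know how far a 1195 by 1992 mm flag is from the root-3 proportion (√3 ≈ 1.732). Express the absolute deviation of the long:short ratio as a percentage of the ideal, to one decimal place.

Ratio = 1992 / 1195 ≈ 1.6669.
Ideal root-3 ≈ 1.7321. |1.6669 − 1.7321| / 1.7321 ≈ 3.76% → 3.8%.

3.8%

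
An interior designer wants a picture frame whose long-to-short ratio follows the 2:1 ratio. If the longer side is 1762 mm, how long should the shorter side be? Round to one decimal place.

881.0 mm

2:1 = 2.00000.
Shorter side = 1762 ÷ 2.00000 ≈ 881.000 → 881.0 mm.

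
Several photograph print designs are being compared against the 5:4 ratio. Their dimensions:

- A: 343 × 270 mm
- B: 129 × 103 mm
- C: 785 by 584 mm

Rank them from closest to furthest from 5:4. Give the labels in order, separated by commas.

B, A, C

A: 343/270 ≈ 1.270 → |1.270 − 1.250| = 0.020
B: 129/103 ≈ 1.252 → |1.252 − 1.250| = 0.002
C: 785/584 ≈ 1.344 → |1.344 − 1.250| = 0.094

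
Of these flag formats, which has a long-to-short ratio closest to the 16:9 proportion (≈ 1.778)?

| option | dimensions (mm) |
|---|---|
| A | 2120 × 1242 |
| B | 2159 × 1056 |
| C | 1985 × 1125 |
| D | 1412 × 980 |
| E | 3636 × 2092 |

Target 16:9 ≈ 1.778.
A: 1.707 (Δ0.071)  B: 2.045 (Δ0.267)  C: 1.764 (Δ0.014)  D: 1.441 (Δ0.337)  E: 1.738 (Δ0.040)

C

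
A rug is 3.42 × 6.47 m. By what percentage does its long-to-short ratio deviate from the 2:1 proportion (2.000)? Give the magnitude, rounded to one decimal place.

Ratio = 6.47 / 3.42 ≈ 1.8918.
Ideal 2:1 = 2.0000. |1.8918 − 2.0000| / 2.0000 ≈ 5.41% → 5.4%.

5.4%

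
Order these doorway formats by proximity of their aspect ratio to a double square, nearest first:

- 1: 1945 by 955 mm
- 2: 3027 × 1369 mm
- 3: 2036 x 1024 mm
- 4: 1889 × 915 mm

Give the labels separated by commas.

3, 1, 4, 2

Ratios: 1 = 1945 / 955 ≈ 2.037; 2 = 3027 / 1369 ≈ 2.211; 3 = 2036 / 1024 ≈ 1.988; 4 = 1889 / 915 ≈ 2.064.
|Δ from 2.000|: 1 0.037; 2 0.211; 3 0.012; 4 0.064.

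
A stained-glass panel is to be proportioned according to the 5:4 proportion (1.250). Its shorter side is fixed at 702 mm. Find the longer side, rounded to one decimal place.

5:4 = 1.25000.
Longer side = 702 × 1.25000 ≈ 877.500 → 877.5 mm.

877.5 mm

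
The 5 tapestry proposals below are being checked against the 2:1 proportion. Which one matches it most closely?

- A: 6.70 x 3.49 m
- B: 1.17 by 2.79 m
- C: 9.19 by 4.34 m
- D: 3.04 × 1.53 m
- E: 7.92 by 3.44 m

D

Ratios (long/short): A ≈ 1.920; B ≈ 2.385; C ≈ 2.118; D ≈ 1.987; E ≈ 2.302.
2:1 ≈ 2.000; option D is nearest (Δ 0.013).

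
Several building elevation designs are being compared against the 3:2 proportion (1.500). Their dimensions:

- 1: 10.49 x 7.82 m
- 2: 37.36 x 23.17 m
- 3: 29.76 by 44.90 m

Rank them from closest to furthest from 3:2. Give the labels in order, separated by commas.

1: 10.49/7.82 ≈ 1.341 → |1.341 − 1.500| = 0.159
2: 37.36/23.17 ≈ 1.612 → |1.612 − 1.500| = 0.112
3: 44.90/29.76 ≈ 1.509 → |1.509 − 1.500| = 0.009

3, 2, 1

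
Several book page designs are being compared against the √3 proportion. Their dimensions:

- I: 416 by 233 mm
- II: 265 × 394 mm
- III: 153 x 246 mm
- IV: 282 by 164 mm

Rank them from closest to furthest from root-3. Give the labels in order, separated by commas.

IV, I, III, II

Ratios: I = 416 / 233 ≈ 1.785; II = 394 / 265 ≈ 1.487; III = 246 / 153 ≈ 1.608; IV = 282 / 164 ≈ 1.720.
|Δ from 1.732|: I 0.053; II 0.245; III 0.124; IV 0.012.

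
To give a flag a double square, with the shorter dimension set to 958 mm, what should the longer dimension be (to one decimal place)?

2:1 = 2.00000.
Longer side = 958 × 2.00000 ≈ 1916.000 → 1916.0 mm.

1916.0 mm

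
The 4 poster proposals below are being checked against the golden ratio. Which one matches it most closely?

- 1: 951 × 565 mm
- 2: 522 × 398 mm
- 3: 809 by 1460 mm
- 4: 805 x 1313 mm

Target golden ratio ≈ 1.618.
1: 1.683 (Δ0.065)  2: 1.312 (Δ0.306)  3: 1.805 (Δ0.187)  4: 1.631 (Δ0.013)

4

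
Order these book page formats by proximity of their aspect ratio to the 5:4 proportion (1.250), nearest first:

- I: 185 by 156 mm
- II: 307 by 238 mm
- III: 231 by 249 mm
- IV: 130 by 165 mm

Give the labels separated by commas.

IV, II, I, III

Ratios: I = 185 / 156 ≈ 1.186; II = 307 / 238 ≈ 1.290; III = 249 / 231 ≈ 1.078; IV = 165 / 130 ≈ 1.269.
|Δ from 1.250|: I 0.064; II 0.040; III 0.172; IV 0.019.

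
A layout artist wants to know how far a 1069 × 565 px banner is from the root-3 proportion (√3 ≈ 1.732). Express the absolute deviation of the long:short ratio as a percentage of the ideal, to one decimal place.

Ratio = 1069 / 565 ≈ 1.8920.
Ideal root-3 ≈ 1.7321. |1.8920 − 1.7321| / 1.7321 ≈ 9.23% → 9.2%.

9.2%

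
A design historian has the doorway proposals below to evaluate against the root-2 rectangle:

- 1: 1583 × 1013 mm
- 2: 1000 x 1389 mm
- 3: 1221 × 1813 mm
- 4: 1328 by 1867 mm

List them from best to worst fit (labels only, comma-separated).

1: 1583/1013 ≈ 1.563 → |1.563 − 1.414| = 0.149
2: 1389/1000 ≈ 1.389 → |1.389 − 1.414| = 0.025
3: 1813/1221 ≈ 1.485 → |1.485 − 1.414| = 0.071
4: 1867/1328 ≈ 1.406 → |1.406 − 1.414| = 0.008

4, 2, 3, 1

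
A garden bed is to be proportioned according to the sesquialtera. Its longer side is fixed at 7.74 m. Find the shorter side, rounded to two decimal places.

5.16 m

3:2 = 1.50000.
Shorter side = 7.74 ÷ 1.50000 ≈ 5.1600 → 5.16 m.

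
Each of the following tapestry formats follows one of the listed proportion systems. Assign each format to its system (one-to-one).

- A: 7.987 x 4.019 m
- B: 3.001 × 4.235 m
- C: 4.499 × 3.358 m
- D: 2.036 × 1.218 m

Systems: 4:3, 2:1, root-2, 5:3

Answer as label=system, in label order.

A=2:1, B=root-2, C=4:3, D=5:3

Ratios: A ≈ 1.987; B ≈ 1.411; C ≈ 1.340; D ≈ 1.672.
Targets: 4:3 ≈ 1.333; 2:1 ≈ 2.000; root-2 ≈ 1.414; 5:3 ≈ 1.667.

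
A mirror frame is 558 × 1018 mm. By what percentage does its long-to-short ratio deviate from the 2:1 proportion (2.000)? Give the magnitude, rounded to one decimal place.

Ratio = 1018 / 558 ≈ 1.8244.
Ideal 2:1 = 2.0000. |1.8244 − 2.0000| / 2.0000 ≈ 8.78% → 8.8%.

8.8%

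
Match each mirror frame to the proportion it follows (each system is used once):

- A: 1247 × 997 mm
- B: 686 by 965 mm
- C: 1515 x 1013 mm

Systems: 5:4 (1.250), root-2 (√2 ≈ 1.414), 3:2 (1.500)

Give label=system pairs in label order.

A=5:4, B=root-2, C=3:2

Ratios: A ≈ 1.251; B ≈ 1.407; C ≈ 1.496.
Targets: 5:4 ≈ 1.250; root-2 ≈ 1.414; 3:2 ≈ 1.500.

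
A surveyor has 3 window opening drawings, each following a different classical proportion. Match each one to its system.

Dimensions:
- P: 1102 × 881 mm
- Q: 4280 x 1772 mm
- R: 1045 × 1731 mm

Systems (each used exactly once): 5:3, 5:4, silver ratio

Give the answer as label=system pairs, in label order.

P=5:4, Q=silver ratio, R=5:3

Ratios: P ≈ 1.251; Q ≈ 2.415; R ≈ 1.656.
Targets: 5:3 ≈ 1.667; 5:4 ≈ 1.250; silver ratio ≈ 2.414.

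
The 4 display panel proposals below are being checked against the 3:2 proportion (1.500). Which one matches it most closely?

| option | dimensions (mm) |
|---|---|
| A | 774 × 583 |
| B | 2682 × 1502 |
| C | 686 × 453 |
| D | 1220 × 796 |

C

Ratios (long/short): A ≈ 1.328; B ≈ 1.786; C ≈ 1.514; D ≈ 1.533.
3:2 ≈ 1.500; option C is nearest (Δ 0.014).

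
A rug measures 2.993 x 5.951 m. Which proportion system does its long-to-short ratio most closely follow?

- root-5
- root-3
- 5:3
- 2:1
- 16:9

Ratio = 5.951 / 2.993 ≈ 1.988.
Distances: root-5 2.236 (Δ 0.248); root-3 1.732 (Δ 0.256); 5:3 1.667 (Δ 0.321); 2:1 2.000 (Δ 0.012); 16:9 1.778 (Δ 0.210).

2:1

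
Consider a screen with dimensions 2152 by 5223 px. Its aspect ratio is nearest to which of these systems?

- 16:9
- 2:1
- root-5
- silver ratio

Ratio = 5223 / 2152 ≈ 2.427.
Distances: 16:9 1.778 (Δ 0.649); 2:1 2.000 (Δ 0.427); root-5 2.236 (Δ 0.191); silver ratio 2.414 (Δ 0.013).

silver ratio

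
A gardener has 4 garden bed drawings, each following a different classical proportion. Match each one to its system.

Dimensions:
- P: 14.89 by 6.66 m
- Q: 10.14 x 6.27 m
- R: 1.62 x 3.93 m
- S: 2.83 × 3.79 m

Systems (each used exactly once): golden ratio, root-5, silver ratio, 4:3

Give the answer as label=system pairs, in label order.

P=root-5, Q=golden ratio, R=silver ratio, S=4:3

P = 14.89/6.66 ≈ 2.236 → root-5 (2.236)
Q = 10.14/6.27 ≈ 1.617 → golden ratio (1.618)
R = 3.93/1.62 ≈ 2.426 → silver ratio (2.414)
S = 3.79/2.83 ≈ 1.339 → 4:3 (1.333)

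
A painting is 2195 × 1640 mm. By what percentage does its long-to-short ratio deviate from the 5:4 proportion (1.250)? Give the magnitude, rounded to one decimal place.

7.1%

Ratio = 2195 / 1640 ≈ 1.3384.
Ideal 5:4 = 1.2500. |1.3384 − 1.2500| / 1.2500 ≈ 7.07% → 7.1%.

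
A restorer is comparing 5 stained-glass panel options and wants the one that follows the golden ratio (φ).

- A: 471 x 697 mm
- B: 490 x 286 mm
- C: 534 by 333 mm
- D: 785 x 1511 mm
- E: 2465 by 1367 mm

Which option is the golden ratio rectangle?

C

Ratios (long/short): A ≈ 1.480; B ≈ 1.713; C ≈ 1.604; D ≈ 1.925; E ≈ 1.803.
golden ratio ≈ 1.618; option C is nearest (Δ 0.014).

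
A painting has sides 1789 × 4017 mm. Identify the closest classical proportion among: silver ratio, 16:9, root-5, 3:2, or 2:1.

4017/1789 ≈ 2.245. Nearest candidates are root-5 (2.236, off by 0.009) and silver ratio (2.414, off by 0.169).

root-5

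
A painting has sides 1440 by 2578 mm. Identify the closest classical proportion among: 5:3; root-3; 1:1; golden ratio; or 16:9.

2578/1440 ≈ 1.790. Nearest candidates are 16:9 (1.778, off by 0.012) and root-3 (1.732, off by 0.058).

16:9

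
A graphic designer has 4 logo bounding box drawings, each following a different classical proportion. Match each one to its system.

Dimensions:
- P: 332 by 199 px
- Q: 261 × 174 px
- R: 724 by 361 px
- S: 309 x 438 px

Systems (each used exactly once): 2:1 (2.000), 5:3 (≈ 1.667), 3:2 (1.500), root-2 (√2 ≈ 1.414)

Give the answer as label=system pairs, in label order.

Ratios: P ≈ 1.668; Q ≈ 1.500; R ≈ 2.006; S ≈ 1.417.
Targets: 2:1 ≈ 2.000; 5:3 ≈ 1.667; 3:2 ≈ 1.500; root-2 ≈ 1.414.

P=5:3, Q=3:2, R=2:1, S=root-2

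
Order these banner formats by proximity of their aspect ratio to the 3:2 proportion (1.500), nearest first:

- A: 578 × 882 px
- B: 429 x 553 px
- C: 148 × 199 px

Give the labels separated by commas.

A, C, B

Ratios: A = 882 / 578 ≈ 1.526; B = 553 / 429 ≈ 1.289; C = 199 / 148 ≈ 1.345.
|Δ from 1.500|: A 0.026; B 0.211; C 0.155.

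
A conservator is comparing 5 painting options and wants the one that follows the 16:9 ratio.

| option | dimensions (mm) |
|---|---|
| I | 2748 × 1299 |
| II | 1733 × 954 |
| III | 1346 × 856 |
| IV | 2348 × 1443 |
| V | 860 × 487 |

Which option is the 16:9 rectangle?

Target 16:9 ≈ 1.778.
I: 2.115 (Δ0.337)  II: 1.817 (Δ0.039)  III: 1.572 (Δ0.206)  IV: 1.627 (Δ0.151)  V: 1.766 (Δ0.012)

V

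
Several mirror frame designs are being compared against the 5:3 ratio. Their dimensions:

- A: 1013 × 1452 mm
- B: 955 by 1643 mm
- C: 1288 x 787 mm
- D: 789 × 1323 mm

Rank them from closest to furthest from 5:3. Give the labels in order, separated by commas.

A: 1452/1013 ≈ 1.433 → |1.433 − 1.667| = 0.234
B: 1643/955 ≈ 1.720 → |1.720 − 1.667| = 0.053
C: 1288/787 ≈ 1.637 → |1.637 − 1.667| = 0.030
D: 1323/789 ≈ 1.677 → |1.677 − 1.667| = 0.010

D, C, B, A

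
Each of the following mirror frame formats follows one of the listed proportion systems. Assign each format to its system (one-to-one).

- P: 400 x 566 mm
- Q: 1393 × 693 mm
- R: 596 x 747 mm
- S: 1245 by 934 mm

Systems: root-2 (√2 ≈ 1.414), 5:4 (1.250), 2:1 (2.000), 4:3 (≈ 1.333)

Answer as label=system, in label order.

P=root-2, Q=2:1, R=5:4, S=4:3

Ratios: P ≈ 1.415; Q ≈ 2.010; R ≈ 1.253; S ≈ 1.333.
Targets: root-2 ≈ 1.414; 5:4 ≈ 1.250; 2:1 ≈ 2.000; 4:3 ≈ 1.333.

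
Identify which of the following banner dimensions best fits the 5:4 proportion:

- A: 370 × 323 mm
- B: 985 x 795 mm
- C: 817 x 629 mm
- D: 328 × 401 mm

Ratios (long/short): A ≈ 1.146; B ≈ 1.239; C ≈ 1.299; D ≈ 1.223.
5:4 ≈ 1.250; option B is nearest (Δ 0.011).

B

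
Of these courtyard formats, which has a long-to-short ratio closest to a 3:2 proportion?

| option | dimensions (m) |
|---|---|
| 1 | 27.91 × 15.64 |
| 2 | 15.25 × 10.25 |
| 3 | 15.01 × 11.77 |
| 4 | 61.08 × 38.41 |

Target 3:2 ≈ 1.500.
1: 1.785 (Δ0.285)  2: 1.488 (Δ0.012)  3: 1.275 (Δ0.225)  4: 1.590 (Δ0.090)

2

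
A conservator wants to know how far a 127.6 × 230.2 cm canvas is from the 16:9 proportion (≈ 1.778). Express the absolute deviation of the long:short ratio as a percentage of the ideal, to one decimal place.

1.5%

Ratio = 230.2 / 127.6 ≈ 1.8041.
Ideal 16:9 ≈ 1.7778. |1.8041 − 1.7778| / 1.7778 ≈ 1.48% → 1.5%.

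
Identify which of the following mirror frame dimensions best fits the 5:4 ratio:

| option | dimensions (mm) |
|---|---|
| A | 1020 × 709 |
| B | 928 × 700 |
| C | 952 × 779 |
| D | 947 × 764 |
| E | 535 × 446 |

D

Ratios (long/short): A ≈ 1.439; B ≈ 1.326; C ≈ 1.222; D ≈ 1.240; E ≈ 1.200.
5:4 ≈ 1.250; option D is nearest (Δ 0.010).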